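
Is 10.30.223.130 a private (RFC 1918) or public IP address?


RFC 1918 private ranges:
  10.0.0.0/8 (10.0.0.0 - 10.255.255.255)
  172.16.0.0/12 (172.16.0.0 - 172.31.255.255)
  192.168.0.0/16 (192.168.0.0 - 192.168.255.255)
Private (in 10.0.0.0/8)


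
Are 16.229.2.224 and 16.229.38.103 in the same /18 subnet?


Mask: 255.255.192.0
16.229.2.224 AND mask = 16.229.0.0
16.229.38.103 AND mask = 16.229.0.0
Yes, same subnet (16.229.0.0)


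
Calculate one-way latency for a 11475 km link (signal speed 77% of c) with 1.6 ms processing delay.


Speed = 0.77 * 3e5 km/s = 231000 km/s
Propagation delay = 11475 / 231000 = 0.0497 s = 49.6753 ms
Processing delay = 1.6 ms
Total one-way latency = 51.2753 ms


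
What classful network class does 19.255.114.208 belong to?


First octet: 19
Binary: 00010011
0xxxxxxx -> Class A (1-126)
Class A, default mask 255.0.0.0 (/8)


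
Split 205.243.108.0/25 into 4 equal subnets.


New prefix = 25 + 2 = 27
Each subnet has 32 addresses
  205.243.108.0/27
  205.243.108.32/27
  205.243.108.64/27
  205.243.108.96/27
Subnets: 205.243.108.0/27, 205.243.108.32/27, 205.243.108.64/27, 205.243.108.96/27


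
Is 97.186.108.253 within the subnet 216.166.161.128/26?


Subnet network: 216.166.161.128
Test IP AND mask: 97.186.108.192
No, 97.186.108.253 is not in 216.166.161.128/26


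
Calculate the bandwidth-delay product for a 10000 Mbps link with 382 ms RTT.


BDP = bandwidth * RTT
= 10000 Mbps * 382 ms
= 10000 * 1e6 * 382 / 1000 bits
= 3820000000 bits
= 477500000 bytes
= 466308.5938 KB
BDP = 3820000000 bits (477500000 bytes)


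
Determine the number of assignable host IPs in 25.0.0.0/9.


Host bits = 32 - 9 = 23
Total addresses = 2^23 = 8388608
Usable = total - 2 (network and broadcast)
Usable hosts: 8388606


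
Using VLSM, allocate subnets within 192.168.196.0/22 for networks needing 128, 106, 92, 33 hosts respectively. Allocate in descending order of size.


128 hosts -> /24 (254 usable): 192.168.196.0/24
106 hosts -> /25 (126 usable): 192.168.197.0/25
92 hosts -> /25 (126 usable): 192.168.197.128/25
33 hosts -> /26 (62 usable): 192.168.198.0/26
Allocation: 192.168.196.0/24 (128 hosts, 254 usable); 192.168.197.0/25 (106 hosts, 126 usable); 192.168.197.128/25 (92 hosts, 126 usable); 192.168.198.0/26 (33 hosts, 62 usable)


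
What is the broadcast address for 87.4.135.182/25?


Network: 87.4.135.128/25
Host bits = 7
Set all host bits to 1:
Broadcast: 87.4.135.255


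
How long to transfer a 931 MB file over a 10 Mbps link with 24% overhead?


Effective throughput = 10 * (1 - 24/100) = 7.6 Mbps
File size in Mb = 931 * 8 = 7448 Mb
Time = 7448 / 7.6
Time = 980 seconds


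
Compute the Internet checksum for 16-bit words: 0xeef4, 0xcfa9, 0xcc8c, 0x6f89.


Sum all words (with carry folding):
+ 0xeef4 = 0xeef4
+ 0xcfa9 = 0xbe9e
+ 0xcc8c = 0x8b2b
+ 0x6f89 = 0xfab4
One's complement: ~0xfab4
Checksum = 0x054b


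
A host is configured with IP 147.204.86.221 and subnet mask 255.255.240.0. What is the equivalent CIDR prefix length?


Binary: 11111111.11111111.11110000.00000000
Count leading 1s
Prefix: /20


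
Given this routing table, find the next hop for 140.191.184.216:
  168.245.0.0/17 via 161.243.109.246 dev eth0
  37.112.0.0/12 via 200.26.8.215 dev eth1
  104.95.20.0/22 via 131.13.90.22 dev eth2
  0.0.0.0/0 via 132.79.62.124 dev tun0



Longest prefix match for 140.191.184.216:
  /17 168.245.0.0: no
  /12 37.112.0.0: no
  /22 104.95.20.0: no
  /0 0.0.0.0: MATCH
Selected: next-hop 132.79.62.124 via tun0 (matched /0)


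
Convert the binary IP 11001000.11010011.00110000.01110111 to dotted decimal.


11001000 = 200
11010011 = 211
00110000 = 48
01110111 = 119
IP: 200.211.48.119


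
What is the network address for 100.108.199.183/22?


IP:   01100100.01101100.11000111.10110111
Mask: 11111111.11111111.11111100.00000000
AND operation:
Net:  01100100.01101100.11000100.00000000
Network: 100.108.196.0/22


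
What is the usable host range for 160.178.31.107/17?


Network: 160.178.0.0
Broadcast: 160.178.127.255
First usable = network + 1
Last usable = broadcast - 1
Range: 160.178.0.1 to 160.178.127.254


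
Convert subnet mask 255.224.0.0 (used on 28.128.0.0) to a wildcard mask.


Subnet mask: 255.224.0.0
Wildcard = 255.255.255.255 - subnet mask
255 - 255 = 0
255 - 224 = 31
255 - 0 = 255
255 - 0 = 255
Wildcard: 0.31.255.255


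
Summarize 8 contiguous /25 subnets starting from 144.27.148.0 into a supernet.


Original prefix: /25
Number of subnets: 8 = 2^3
New prefix = 25 - 3 = 22
Supernet: 144.27.148.0/22


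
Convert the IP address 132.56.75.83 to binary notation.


132 = 10000100
56 = 00111000
75 = 01001011
83 = 01010011
Binary: 10000100.00111000.01001011.01010011


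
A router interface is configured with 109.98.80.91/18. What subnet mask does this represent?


/18 means 18 network bits, 14 host bits
Binary: 11111111111111111100000000000000
Mask: 255.255.192.0


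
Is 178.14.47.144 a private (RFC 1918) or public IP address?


RFC 1918 private ranges:
  10.0.0.0/8 (10.0.0.0 - 10.255.255.255)
  172.16.0.0/12 (172.16.0.0 - 172.31.255.255)
  192.168.0.0/16 (192.168.0.0 - 192.168.255.255)
Public (not in any RFC 1918 range)


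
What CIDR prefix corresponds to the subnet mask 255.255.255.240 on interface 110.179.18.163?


Binary: 11111111.11111111.11111111.11110000
Count leading 1s
Prefix: /28


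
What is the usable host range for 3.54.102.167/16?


Network: 3.54.0.0
Broadcast: 3.54.255.255
First usable = network + 1
Last usable = broadcast - 1
Range: 3.54.0.1 to 3.54.255.254


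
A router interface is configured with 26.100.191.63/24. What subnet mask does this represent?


/24 means 24 network bits, 8 host bits
Binary: 11111111111111111111111100000000
Mask: 255.255.255.0


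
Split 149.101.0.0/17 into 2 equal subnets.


New prefix = 17 + 1 = 18
Each subnet has 16384 addresses
  149.101.0.0/18
  149.101.64.0/18
Subnets: 149.101.0.0/18, 149.101.64.0/18


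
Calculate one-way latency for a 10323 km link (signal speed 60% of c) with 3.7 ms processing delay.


Speed = 0.6 * 3e5 km/s = 180000 km/s
Propagation delay = 10323 / 180000 = 0.0573 s = 57.35 ms
Processing delay = 3.7 ms
Total one-way latency = 61.05 ms


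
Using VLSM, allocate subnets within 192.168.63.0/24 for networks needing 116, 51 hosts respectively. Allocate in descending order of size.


116 hosts -> /25 (126 usable): 192.168.63.0/25
51 hosts -> /26 (62 usable): 192.168.63.128/26
Allocation: 192.168.63.0/25 (116 hosts, 126 usable); 192.168.63.128/26 (51 hosts, 62 usable)


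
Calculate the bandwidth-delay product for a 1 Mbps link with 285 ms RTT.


BDP = bandwidth * RTT
= 1 Mbps * 285 ms
= 1 * 1e6 * 285 / 1000 bits
= 285000 bits
= 35625 bytes
= 34.79 KB
BDP = 285000 bits (35625 bytes)


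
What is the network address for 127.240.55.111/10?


IP:   01111111.11110000.00110111.01101111
Mask: 11111111.11000000.00000000.00000000
AND operation:
Net:  01111111.11000000.00000000.00000000
Network: 127.192.0.0/10


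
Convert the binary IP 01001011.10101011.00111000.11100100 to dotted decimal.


01001011 = 75
10101011 = 171
00111000 = 56
11100100 = 228
IP: 75.171.56.228


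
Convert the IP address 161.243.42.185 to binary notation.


161 = 10100001
243 = 11110011
42 = 00101010
185 = 10111001
Binary: 10100001.11110011.00101010.10111001


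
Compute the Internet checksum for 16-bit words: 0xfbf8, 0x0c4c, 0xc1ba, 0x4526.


Sum all words (with carry folding):
+ 0xfbf8 = 0xfbf8
+ 0x0c4c = 0x0845
+ 0xc1ba = 0xc9ff
+ 0x4526 = 0x0f26
One's complement: ~0x0f26
Checksum = 0xf0d9


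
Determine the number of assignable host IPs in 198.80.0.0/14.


Host bits = 32 - 14 = 18
Total addresses = 2^18 = 262144
Usable = total - 2 (network and broadcast)
Usable hosts: 262142


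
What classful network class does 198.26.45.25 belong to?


First octet: 198
Binary: 11000110
110xxxxx -> Class C (192-223)
Class C, default mask 255.255.255.0 (/24)


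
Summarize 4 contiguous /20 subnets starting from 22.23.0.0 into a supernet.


Original prefix: /20
Number of subnets: 4 = 2^2
New prefix = 20 - 2 = 18
Supernet: 22.23.0.0/18


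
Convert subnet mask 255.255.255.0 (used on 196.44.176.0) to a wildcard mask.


Subnet mask: 255.255.255.0
Wildcard = 255.255.255.255 - subnet mask
255 - 255 = 0
255 - 255 = 0
255 - 255 = 0
255 - 0 = 255
Wildcard: 0.0.0.255


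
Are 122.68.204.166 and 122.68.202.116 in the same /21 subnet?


Mask: 255.255.248.0
122.68.204.166 AND mask = 122.68.200.0
122.68.202.116 AND mask = 122.68.200.0
Yes, same subnet (122.68.200.0)


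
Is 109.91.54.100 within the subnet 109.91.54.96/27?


Subnet network: 109.91.54.96
Test IP AND mask: 109.91.54.96
Yes, 109.91.54.100 is in 109.91.54.96/27


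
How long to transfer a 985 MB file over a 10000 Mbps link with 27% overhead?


Effective throughput = 10000 * (1 - 27/100) = 7300 Mbps
File size in Mb = 985 * 8 = 7880 Mb
Time = 7880 / 7300
Time = 1.0795 seconds


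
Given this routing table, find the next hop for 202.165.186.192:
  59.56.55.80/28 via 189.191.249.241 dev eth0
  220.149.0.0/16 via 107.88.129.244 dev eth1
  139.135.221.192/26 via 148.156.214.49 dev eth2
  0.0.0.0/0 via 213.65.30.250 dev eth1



Longest prefix match for 202.165.186.192:
  /28 59.56.55.80: no
  /16 220.149.0.0: no
  /26 139.135.221.192: no
  /0 0.0.0.0: MATCH
Selected: next-hop 213.65.30.250 via eth1 (matched /0)


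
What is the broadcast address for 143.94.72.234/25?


Network: 143.94.72.128/25
Host bits = 7
Set all host bits to 1:
Broadcast: 143.94.72.255


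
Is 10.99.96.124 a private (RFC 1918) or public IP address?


RFC 1918 private ranges:
  10.0.0.0/8 (10.0.0.0 - 10.255.255.255)
  172.16.0.0/12 (172.16.0.0 - 172.31.255.255)
  192.168.0.0/16 (192.168.0.0 - 192.168.255.255)
Private (in 10.0.0.0/8)


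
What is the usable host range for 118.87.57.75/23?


Network: 118.87.56.0
Broadcast: 118.87.57.255
First usable = network + 1
Last usable = broadcast - 1
Range: 118.87.56.1 to 118.87.57.254


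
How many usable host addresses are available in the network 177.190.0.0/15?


Host bits = 32 - 15 = 17
Total addresses = 2^17 = 131072
Usable = total - 2 (network and broadcast)
Usable hosts: 131070


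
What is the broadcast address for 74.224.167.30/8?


Network: 74.0.0.0/8
Host bits = 24
Set all host bits to 1:
Broadcast: 74.255.255.255


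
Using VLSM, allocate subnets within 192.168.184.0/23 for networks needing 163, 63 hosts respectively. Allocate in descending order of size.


163 hosts -> /24 (254 usable): 192.168.184.0/24
63 hosts -> /25 (126 usable): 192.168.185.0/25
Allocation: 192.168.184.0/24 (163 hosts, 254 usable); 192.168.185.0/25 (63 hosts, 126 usable)


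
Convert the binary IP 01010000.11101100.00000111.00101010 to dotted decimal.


01010000 = 80
11101100 = 236
00000111 = 7
00101010 = 42
IP: 80.236.7.42


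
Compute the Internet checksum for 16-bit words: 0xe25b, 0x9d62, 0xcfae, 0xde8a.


Sum all words (with carry folding):
+ 0xe25b = 0xe25b
+ 0x9d62 = 0x7fbe
+ 0xcfae = 0x4f6d
+ 0xde8a = 0x2df8
One's complement: ~0x2df8
Checksum = 0xd207


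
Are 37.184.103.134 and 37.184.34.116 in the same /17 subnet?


Mask: 255.255.128.0
37.184.103.134 AND mask = 37.184.0.0
37.184.34.116 AND mask = 37.184.0.0
Yes, same subnet (37.184.0.0)


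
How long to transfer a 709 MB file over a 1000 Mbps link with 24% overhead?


Effective throughput = 1000 * (1 - 24/100) = 760 Mbps
File size in Mb = 709 * 8 = 5672 Mb
Time = 5672 / 760
Time = 7.4632 seconds


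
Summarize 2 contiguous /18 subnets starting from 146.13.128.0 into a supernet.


Original prefix: /18
Number of subnets: 2 = 2^1
New prefix = 18 - 1 = 17
Supernet: 146.13.128.0/17


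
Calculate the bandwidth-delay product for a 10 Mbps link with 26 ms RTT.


BDP = bandwidth * RTT
= 10 Mbps * 26 ms
= 10 * 1e6 * 26 / 1000 bits
= 260000 bits
= 32500 bytes
= 31.7383 KB
BDP = 260000 bits (32500 bytes)


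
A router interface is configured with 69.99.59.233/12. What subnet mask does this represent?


/12 means 12 network bits, 20 host bits
Binary: 11111111111100000000000000000000
Mask: 255.240.0.0


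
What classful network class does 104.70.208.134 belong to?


First octet: 104
Binary: 01101000
0xxxxxxx -> Class A (1-126)
Class A, default mask 255.0.0.0 (/8)


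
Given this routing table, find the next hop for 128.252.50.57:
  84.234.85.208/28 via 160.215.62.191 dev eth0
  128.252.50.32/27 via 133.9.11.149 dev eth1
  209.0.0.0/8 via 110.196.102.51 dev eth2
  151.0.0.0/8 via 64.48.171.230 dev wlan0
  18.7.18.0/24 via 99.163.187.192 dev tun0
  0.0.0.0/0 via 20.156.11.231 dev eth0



Longest prefix match for 128.252.50.57:
  /28 84.234.85.208: no
  /27 128.252.50.32: MATCH
  /8 209.0.0.0: no
  /8 151.0.0.0: no
  /24 18.7.18.0: no
  /0 0.0.0.0: MATCH
Selected: next-hop 133.9.11.149 via eth1 (matched /27)


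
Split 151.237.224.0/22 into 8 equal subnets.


New prefix = 22 + 3 = 25
Each subnet has 128 addresses
  151.237.224.0/25
  151.237.224.128/25
  151.237.225.0/25
  151.237.225.128/25
  151.237.226.0/25
  151.237.226.128/25
  151.237.227.0/25
  151.237.227.128/25
Subnets: 151.237.224.0/25, 151.237.224.128/25, 151.237.225.0/25, 151.237.225.128/25, 151.237.226.0/25, 151.237.226.128/25, 151.237.227.0/25, 151.237.227.128/25


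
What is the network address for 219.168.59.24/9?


IP:   11011011.10101000.00111011.00011000
Mask: 11111111.10000000.00000000.00000000
AND operation:
Net:  11011011.10000000.00000000.00000000
Network: 219.128.0.0/9


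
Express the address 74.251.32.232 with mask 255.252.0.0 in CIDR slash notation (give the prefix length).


Binary: 11111111.11111100.00000000.00000000
Count leading 1s
Prefix: /14


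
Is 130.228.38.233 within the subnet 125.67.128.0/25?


Subnet network: 125.67.128.0
Test IP AND mask: 130.228.38.128
No, 130.228.38.233 is not in 125.67.128.0/25


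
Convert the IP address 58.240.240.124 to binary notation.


58 = 00111010
240 = 11110000
240 = 11110000
124 = 01111100
Binary: 00111010.11110000.11110000.01111100


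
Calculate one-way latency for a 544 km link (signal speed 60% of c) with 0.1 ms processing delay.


Speed = 0.6 * 3e5 km/s = 180000 km/s
Propagation delay = 544 / 180000 = 0.003 s = 3.0222 ms
Processing delay = 0.1 ms
Total one-way latency = 3.1222 ms


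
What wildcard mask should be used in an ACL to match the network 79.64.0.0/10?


Subnet mask: 255.192.0.0
Wildcard = 255.255.255.255 - subnet mask
255 - 255 = 0
255 - 192 = 63
255 - 0 = 255
255 - 0 = 255
Wildcard: 0.63.255.255


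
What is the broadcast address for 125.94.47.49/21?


Network: 125.94.40.0/21
Host bits = 11
Set all host bits to 1:
Broadcast: 125.94.47.255


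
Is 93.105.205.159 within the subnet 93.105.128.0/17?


Subnet network: 93.105.128.0
Test IP AND mask: 93.105.128.0
Yes, 93.105.205.159 is in 93.105.128.0/17


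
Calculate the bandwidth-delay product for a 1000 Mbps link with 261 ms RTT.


BDP = bandwidth * RTT
= 1000 Mbps * 261 ms
= 1000 * 1e6 * 261 / 1000 bits
= 261000000 bits
= 32625000 bytes
= 31860.3516 KB
BDP = 261000000 bits (32625000 bytes)


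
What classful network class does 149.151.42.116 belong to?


First octet: 149
Binary: 10010101
10xxxxxx -> Class B (128-191)
Class B, default mask 255.255.0.0 (/16)


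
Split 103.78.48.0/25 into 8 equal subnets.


New prefix = 25 + 3 = 28
Each subnet has 16 addresses
  103.78.48.0/28
  103.78.48.16/28
  103.78.48.32/28
  103.78.48.48/28
  103.78.48.64/28
  103.78.48.80/28
  103.78.48.96/28
  103.78.48.112/28
Subnets: 103.78.48.0/28, 103.78.48.16/28, 103.78.48.32/28, 103.78.48.48/28, 103.78.48.64/28, 103.78.48.80/28, 103.78.48.96/28, 103.78.48.112/28


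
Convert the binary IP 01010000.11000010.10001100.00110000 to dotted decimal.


01010000 = 80
11000010 = 194
10001100 = 140
00110000 = 48
IP: 80.194.140.48


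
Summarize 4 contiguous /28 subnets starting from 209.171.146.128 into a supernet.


Original prefix: /28
Number of subnets: 4 = 2^2
New prefix = 28 - 2 = 26
Supernet: 209.171.146.128/26


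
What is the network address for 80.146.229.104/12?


IP:   01010000.10010010.11100101.01101000
Mask: 11111111.11110000.00000000.00000000
AND operation:
Net:  01010000.10010000.00000000.00000000
Network: 80.144.0.0/12


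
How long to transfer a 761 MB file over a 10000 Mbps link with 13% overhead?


Effective throughput = 10000 * (1 - 13/100) = 8700 Mbps
File size in Mb = 761 * 8 = 6088 Mb
Time = 6088 / 8700
Time = 0.6998 seconds


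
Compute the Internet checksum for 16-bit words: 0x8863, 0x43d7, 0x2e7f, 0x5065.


Sum all words (with carry folding):
+ 0x8863 = 0x8863
+ 0x43d7 = 0xcc3a
+ 0x2e7f = 0xfab9
+ 0x5065 = 0x4b1f
One's complement: ~0x4b1f
Checksum = 0xb4e0


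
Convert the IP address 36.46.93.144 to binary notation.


36 = 00100100
46 = 00101110
93 = 01011101
144 = 10010000
Binary: 00100100.00101110.01011101.10010000


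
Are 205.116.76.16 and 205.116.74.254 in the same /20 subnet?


Mask: 255.255.240.0
205.116.76.16 AND mask = 205.116.64.0
205.116.74.254 AND mask = 205.116.64.0
Yes, same subnet (205.116.64.0)


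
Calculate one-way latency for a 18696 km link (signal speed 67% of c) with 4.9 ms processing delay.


Speed = 0.67 * 3e5 km/s = 201000 km/s
Propagation delay = 18696 / 201000 = 0.093 s = 93.0149 ms
Processing delay = 4.9 ms
Total one-way latency = 97.9149 ms


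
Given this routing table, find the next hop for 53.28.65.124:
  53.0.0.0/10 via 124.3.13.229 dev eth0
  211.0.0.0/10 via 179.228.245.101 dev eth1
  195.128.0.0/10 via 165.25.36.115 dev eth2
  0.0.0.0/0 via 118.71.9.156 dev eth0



Longest prefix match for 53.28.65.124:
  /10 53.0.0.0: MATCH
  /10 211.0.0.0: no
  /10 195.128.0.0: no
  /0 0.0.0.0: MATCH
Selected: next-hop 124.3.13.229 via eth0 (matched /10)


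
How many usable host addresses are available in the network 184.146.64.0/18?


Host bits = 32 - 18 = 14
Total addresses = 2^14 = 16384
Usable = total - 2 (network and broadcast)
Usable hosts: 16382


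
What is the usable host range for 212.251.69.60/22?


Network: 212.251.68.0
Broadcast: 212.251.71.255
First usable = network + 1
Last usable = broadcast - 1
Range: 212.251.68.1 to 212.251.71.254


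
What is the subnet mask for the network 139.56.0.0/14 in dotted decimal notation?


/14 means 14 network bits, 18 host bits
Binary: 11111111111111000000000000000000
Mask: 255.252.0.0


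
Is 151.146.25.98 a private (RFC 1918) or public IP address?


RFC 1918 private ranges:
  10.0.0.0/8 (10.0.0.0 - 10.255.255.255)
  172.16.0.0/12 (172.16.0.0 - 172.31.255.255)
  192.168.0.0/16 (192.168.0.0 - 192.168.255.255)
Public (not in any RFC 1918 range)


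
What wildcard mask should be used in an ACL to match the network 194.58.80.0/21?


Subnet mask: 255.255.248.0
Wildcard = 255.255.255.255 - subnet mask
255 - 255 = 0
255 - 255 = 0
255 - 248 = 7
255 - 0 = 255
Wildcard: 0.0.7.255


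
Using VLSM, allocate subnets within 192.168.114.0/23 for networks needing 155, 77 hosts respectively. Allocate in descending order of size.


155 hosts -> /24 (254 usable): 192.168.114.0/24
77 hosts -> /25 (126 usable): 192.168.115.0/25
Allocation: 192.168.114.0/24 (155 hosts, 254 usable); 192.168.115.0/25 (77 hosts, 126 usable)


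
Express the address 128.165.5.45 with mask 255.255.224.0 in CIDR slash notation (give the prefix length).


Binary: 11111111.11111111.11100000.00000000
Count leading 1s
Prefix: /19


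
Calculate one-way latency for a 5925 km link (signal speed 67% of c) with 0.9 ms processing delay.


Speed = 0.67 * 3e5 km/s = 201000 km/s
Propagation delay = 5925 / 201000 = 0.0295 s = 29.4776 ms
Processing delay = 0.9 ms
Total one-way latency = 30.3776 ms


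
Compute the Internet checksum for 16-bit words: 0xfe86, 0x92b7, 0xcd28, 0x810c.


Sum all words (with carry folding):
+ 0xfe86 = 0xfe86
+ 0x92b7 = 0x913e
+ 0xcd28 = 0x5e67
+ 0x810c = 0xdf73
One's complement: ~0xdf73
Checksum = 0x208c


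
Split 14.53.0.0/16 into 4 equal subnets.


New prefix = 16 + 2 = 18
Each subnet has 16384 addresses
  14.53.0.0/18
  14.53.64.0/18
  14.53.128.0/18
  14.53.192.0/18
Subnets: 14.53.0.0/18, 14.53.64.0/18, 14.53.128.0/18, 14.53.192.0/18


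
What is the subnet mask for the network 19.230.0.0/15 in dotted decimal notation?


/15 means 15 network bits, 17 host bits
Binary: 11111111111111100000000000000000
Mask: 255.254.0.0


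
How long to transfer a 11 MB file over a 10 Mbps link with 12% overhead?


Effective throughput = 10 * (1 - 12/100) = 8.8 Mbps
File size in Mb = 11 * 8 = 88 Mb
Time = 88 / 8.8
Time = 10 seconds


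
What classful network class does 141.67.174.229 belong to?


First octet: 141
Binary: 10001101
10xxxxxx -> Class B (128-191)
Class B, default mask 255.255.0.0 (/16)


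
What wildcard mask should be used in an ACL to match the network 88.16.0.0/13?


Subnet mask: 255.248.0.0
Wildcard = 255.255.255.255 - subnet mask
255 - 255 = 0
255 - 248 = 7
255 - 0 = 255
255 - 0 = 255
Wildcard: 0.7.255.255


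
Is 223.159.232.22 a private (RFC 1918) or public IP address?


RFC 1918 private ranges:
  10.0.0.0/8 (10.0.0.0 - 10.255.255.255)
  172.16.0.0/12 (172.16.0.0 - 172.31.255.255)
  192.168.0.0/16 (192.168.0.0 - 192.168.255.255)
Public (not in any RFC 1918 range)


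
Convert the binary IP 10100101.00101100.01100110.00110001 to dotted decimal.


10100101 = 165
00101100 = 44
01100110 = 102
00110001 = 49
IP: 165.44.102.49


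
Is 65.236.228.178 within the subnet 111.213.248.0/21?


Subnet network: 111.213.248.0
Test IP AND mask: 65.236.224.0
No, 65.236.228.178 is not in 111.213.248.0/21


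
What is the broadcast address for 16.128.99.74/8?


Network: 16.0.0.0/8
Host bits = 24
Set all host bits to 1:
Broadcast: 16.255.255.255


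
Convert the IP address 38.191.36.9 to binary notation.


38 = 00100110
191 = 10111111
36 = 00100100
9 = 00001001
Binary: 00100110.10111111.00100100.00001001


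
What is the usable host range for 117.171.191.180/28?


Network: 117.171.191.176
Broadcast: 117.171.191.191
First usable = network + 1
Last usable = broadcast - 1
Range: 117.171.191.177 to 117.171.191.190


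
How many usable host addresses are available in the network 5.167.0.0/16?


Host bits = 32 - 16 = 16
Total addresses = 2^16 = 65536
Usable = total - 2 (network and broadcast)
Usable hosts: 65534


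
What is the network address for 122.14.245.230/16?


IP:   01111010.00001110.11110101.11100110
Mask: 11111111.11111111.00000000.00000000
AND operation:
Net:  01111010.00001110.00000000.00000000
Network: 122.14.0.0/16


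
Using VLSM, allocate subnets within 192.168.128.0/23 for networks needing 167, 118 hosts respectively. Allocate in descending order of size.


167 hosts -> /24 (254 usable): 192.168.128.0/24
118 hosts -> /25 (126 usable): 192.168.129.0/25
Allocation: 192.168.128.0/24 (167 hosts, 254 usable); 192.168.129.0/25 (118 hosts, 126 usable)


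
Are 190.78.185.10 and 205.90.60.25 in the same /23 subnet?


Mask: 255.255.254.0
190.78.185.10 AND mask = 190.78.184.0
205.90.60.25 AND mask = 205.90.60.0
No, different subnets (190.78.184.0 vs 205.90.60.0)


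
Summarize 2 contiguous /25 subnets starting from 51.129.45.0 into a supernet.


Original prefix: /25
Number of subnets: 2 = 2^1
New prefix = 25 - 1 = 24
Supernet: 51.129.45.0/24


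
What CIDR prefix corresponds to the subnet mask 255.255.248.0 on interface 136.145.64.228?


Binary: 11111111.11111111.11111000.00000000
Count leading 1s
Prefix: /21


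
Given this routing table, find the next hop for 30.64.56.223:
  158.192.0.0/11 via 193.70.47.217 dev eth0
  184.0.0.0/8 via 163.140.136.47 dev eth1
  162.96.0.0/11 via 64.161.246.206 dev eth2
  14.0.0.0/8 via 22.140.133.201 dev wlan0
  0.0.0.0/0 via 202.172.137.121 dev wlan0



Longest prefix match for 30.64.56.223:
  /11 158.192.0.0: no
  /8 184.0.0.0: no
  /11 162.96.0.0: no
  /8 14.0.0.0: no
  /0 0.0.0.0: MATCH
Selected: next-hop 202.172.137.121 via wlan0 (matched /0)


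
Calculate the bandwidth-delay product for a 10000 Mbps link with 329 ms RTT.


BDP = bandwidth * RTT
= 10000 Mbps * 329 ms
= 10000 * 1e6 * 329 / 1000 bits
= 3290000000 bits
= 411250000 bytes
= 401611.3281 KB
BDP = 3290000000 bits (411250000 bytes)


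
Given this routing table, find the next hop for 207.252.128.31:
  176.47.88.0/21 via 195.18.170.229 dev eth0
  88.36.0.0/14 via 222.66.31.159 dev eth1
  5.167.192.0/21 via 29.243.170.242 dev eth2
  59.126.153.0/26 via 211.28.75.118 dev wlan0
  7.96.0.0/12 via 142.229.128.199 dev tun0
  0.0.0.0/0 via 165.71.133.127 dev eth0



Longest prefix match for 207.252.128.31:
  /21 176.47.88.0: no
  /14 88.36.0.0: no
  /21 5.167.192.0: no
  /26 59.126.153.0: no
  /12 7.96.0.0: no
  /0 0.0.0.0: MATCH
Selected: next-hop 165.71.133.127 via eth0 (matched /0)


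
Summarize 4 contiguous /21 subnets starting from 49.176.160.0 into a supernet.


Original prefix: /21
Number of subnets: 4 = 2^2
New prefix = 21 - 2 = 19
Supernet: 49.176.160.0/19


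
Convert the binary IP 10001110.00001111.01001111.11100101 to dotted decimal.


10001110 = 142
00001111 = 15
01001111 = 79
11100101 = 229
IP: 142.15.79.229


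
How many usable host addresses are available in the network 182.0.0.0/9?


Host bits = 32 - 9 = 23
Total addresses = 2^23 = 8388608
Usable = total - 2 (network and broadcast)
Usable hosts: 8388606


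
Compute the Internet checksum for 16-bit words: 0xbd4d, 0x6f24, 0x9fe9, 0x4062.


Sum all words (with carry folding):
+ 0xbd4d = 0xbd4d
+ 0x6f24 = 0x2c72
+ 0x9fe9 = 0xcc5b
+ 0x4062 = 0x0cbe
One's complement: ~0x0cbe
Checksum = 0xf341


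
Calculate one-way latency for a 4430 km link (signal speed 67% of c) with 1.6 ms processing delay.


Speed = 0.67 * 3e5 km/s = 201000 km/s
Propagation delay = 4430 / 201000 = 0.022 s = 22.0398 ms
Processing delay = 1.6 ms
Total one-way latency = 23.6398 ms


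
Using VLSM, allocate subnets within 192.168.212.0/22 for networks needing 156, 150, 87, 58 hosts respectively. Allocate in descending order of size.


156 hosts -> /24 (254 usable): 192.168.212.0/24
150 hosts -> /24 (254 usable): 192.168.213.0/24
87 hosts -> /25 (126 usable): 192.168.214.0/25
58 hosts -> /26 (62 usable): 192.168.214.128/26
Allocation: 192.168.212.0/24 (156 hosts, 254 usable); 192.168.213.0/24 (150 hosts, 254 usable); 192.168.214.0/25 (87 hosts, 126 usable); 192.168.214.128/26 (58 hosts, 62 usable)


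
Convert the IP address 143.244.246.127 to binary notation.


143 = 10001111
244 = 11110100
246 = 11110110
127 = 01111111
Binary: 10001111.11110100.11110110.01111111


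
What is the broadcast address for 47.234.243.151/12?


Network: 47.224.0.0/12
Host bits = 20
Set all host bits to 1:
Broadcast: 47.239.255.255


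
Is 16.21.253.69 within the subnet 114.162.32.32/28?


Subnet network: 114.162.32.32
Test IP AND mask: 16.21.253.64
No, 16.21.253.69 is not in 114.162.32.32/28


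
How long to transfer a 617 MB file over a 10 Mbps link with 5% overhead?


Effective throughput = 10 * (1 - 5/100) = 9.5 Mbps
File size in Mb = 617 * 8 = 4936 Mb
Time = 4936 / 9.5
Time = 519.5789 seconds


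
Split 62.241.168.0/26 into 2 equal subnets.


New prefix = 26 + 1 = 27
Each subnet has 32 addresses
  62.241.168.0/27
  62.241.168.32/27
Subnets: 62.241.168.0/27, 62.241.168.32/27


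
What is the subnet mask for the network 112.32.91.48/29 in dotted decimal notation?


/29 means 29 network bits, 3 host bits
Binary: 11111111111111111111111111111000
Mask: 255.255.255.248


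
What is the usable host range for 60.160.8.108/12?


Network: 60.160.0.0
Broadcast: 60.175.255.255
First usable = network + 1
Last usable = broadcast - 1
Range: 60.160.0.1 to 60.175.255.254


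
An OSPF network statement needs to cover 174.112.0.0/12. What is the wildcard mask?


Subnet mask: 255.240.0.0
Wildcard = 255.255.255.255 - subnet mask
255 - 255 = 0
255 - 240 = 15
255 - 0 = 255
255 - 0 = 255
Wildcard: 0.15.255.255


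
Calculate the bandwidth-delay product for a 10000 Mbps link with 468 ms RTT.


BDP = bandwidth * RTT
= 10000 Mbps * 468 ms
= 10000 * 1e6 * 468 / 1000 bits
= 4680000000 bits
= 585000000 bytes
= 571289.0625 KB
BDP = 4680000000 bits (585000000 bytes)


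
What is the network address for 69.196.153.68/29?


IP:   01000101.11000100.10011001.01000100
Mask: 11111111.11111111.11111111.11111000
AND operation:
Net:  01000101.11000100.10011001.01000000
Network: 69.196.153.64/29


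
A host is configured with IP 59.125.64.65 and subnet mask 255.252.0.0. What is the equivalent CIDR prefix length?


Binary: 11111111.11111100.00000000.00000000
Count leading 1s
Prefix: /14


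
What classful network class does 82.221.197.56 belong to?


First octet: 82
Binary: 01010010
0xxxxxxx -> Class A (1-126)
Class A, default mask 255.0.0.0 (/8)


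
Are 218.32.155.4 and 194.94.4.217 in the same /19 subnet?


Mask: 255.255.224.0
218.32.155.4 AND mask = 218.32.128.0
194.94.4.217 AND mask = 194.94.0.0
No, different subnets (218.32.128.0 vs 194.94.0.0)


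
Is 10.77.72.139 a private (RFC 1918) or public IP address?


RFC 1918 private ranges:
  10.0.0.0/8 (10.0.0.0 - 10.255.255.255)
  172.16.0.0/12 (172.16.0.0 - 172.31.255.255)
  192.168.0.0/16 (192.168.0.0 - 192.168.255.255)
Private (in 10.0.0.0/8)


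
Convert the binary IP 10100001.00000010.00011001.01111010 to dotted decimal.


10100001 = 161
00000010 = 2
00011001 = 25
01111010 = 122
IP: 161.2.25.122


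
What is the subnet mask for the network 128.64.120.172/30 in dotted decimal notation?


/30 means 30 network bits, 2 host bits
Binary: 11111111111111111111111111111100
Mask: 255.255.255.252


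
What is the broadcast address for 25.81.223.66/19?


Network: 25.81.192.0/19
Host bits = 13
Set all host bits to 1:
Broadcast: 25.81.223.255


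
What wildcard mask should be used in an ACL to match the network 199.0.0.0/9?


Subnet mask: 255.128.0.0
Wildcard = 255.255.255.255 - subnet mask
255 - 255 = 0
255 - 128 = 127
255 - 0 = 255
255 - 0 = 255
Wildcard: 0.127.255.255


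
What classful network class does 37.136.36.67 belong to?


First octet: 37
Binary: 00100101
0xxxxxxx -> Class A (1-126)
Class A, default mask 255.0.0.0 (/8)


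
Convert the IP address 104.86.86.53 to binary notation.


104 = 01101000
86 = 01010110
86 = 01010110
53 = 00110101
Binary: 01101000.01010110.01010110.00110101


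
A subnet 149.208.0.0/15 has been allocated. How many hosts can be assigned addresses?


Host bits = 32 - 15 = 17
Total addresses = 2^17 = 131072
Usable = total - 2 (network and broadcast)
Usable hosts: 131070


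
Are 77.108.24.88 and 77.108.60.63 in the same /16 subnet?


Mask: 255.255.0.0
77.108.24.88 AND mask = 77.108.0.0
77.108.60.63 AND mask = 77.108.0.0
Yes, same subnet (77.108.0.0)


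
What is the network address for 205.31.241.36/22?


IP:   11001101.00011111.11110001.00100100
Mask: 11111111.11111111.11111100.00000000
AND operation:
Net:  11001101.00011111.11110000.00000000
Network: 205.31.240.0/22


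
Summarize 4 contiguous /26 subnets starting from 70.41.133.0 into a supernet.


Original prefix: /26
Number of subnets: 4 = 2^2
New prefix = 26 - 2 = 24
Supernet: 70.41.133.0/24


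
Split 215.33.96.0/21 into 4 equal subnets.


New prefix = 21 + 2 = 23
Each subnet has 512 addresses
  215.33.96.0/23
  215.33.98.0/23
  215.33.100.0/23
  215.33.102.0/23
Subnets: 215.33.96.0/23, 215.33.98.0/23, 215.33.100.0/23, 215.33.102.0/23


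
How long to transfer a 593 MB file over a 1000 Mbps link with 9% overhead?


Effective throughput = 1000 * (1 - 9/100) = 910 Mbps
File size in Mb = 593 * 8 = 4744 Mb
Time = 4744 / 910
Time = 5.2132 seconds


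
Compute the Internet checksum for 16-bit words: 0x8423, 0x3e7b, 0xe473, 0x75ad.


Sum all words (with carry folding):
+ 0x8423 = 0x8423
+ 0x3e7b = 0xc29e
+ 0xe473 = 0xa712
+ 0x75ad = 0x1cc0
One's complement: ~0x1cc0
Checksum = 0xe33f


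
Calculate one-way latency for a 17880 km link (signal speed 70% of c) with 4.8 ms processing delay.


Speed = 0.7 * 3e5 km/s = 210000 km/s
Propagation delay = 17880 / 210000 = 0.0851 s = 85.1429 ms
Processing delay = 4.8 ms
Total one-way latency = 89.9429 ms


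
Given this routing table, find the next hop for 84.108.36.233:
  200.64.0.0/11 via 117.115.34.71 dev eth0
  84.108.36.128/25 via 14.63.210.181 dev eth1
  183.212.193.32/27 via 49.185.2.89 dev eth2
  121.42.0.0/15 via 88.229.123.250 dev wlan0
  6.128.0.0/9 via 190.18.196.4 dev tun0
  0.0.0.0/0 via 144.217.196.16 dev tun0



Longest prefix match for 84.108.36.233:
  /11 200.64.0.0: no
  /25 84.108.36.128: MATCH
  /27 183.212.193.32: no
  /15 121.42.0.0: no
  /9 6.128.0.0: no
  /0 0.0.0.0: MATCH
Selected: next-hop 14.63.210.181 via eth1 (matched /25)


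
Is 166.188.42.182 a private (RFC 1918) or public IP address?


RFC 1918 private ranges:
  10.0.0.0/8 (10.0.0.0 - 10.255.255.255)
  172.16.0.0/12 (172.16.0.0 - 172.31.255.255)
  192.168.0.0/16 (192.168.0.0 - 192.168.255.255)
Public (not in any RFC 1918 range)


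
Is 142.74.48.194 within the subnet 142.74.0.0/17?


Subnet network: 142.74.0.0
Test IP AND mask: 142.74.0.0
Yes, 142.74.48.194 is in 142.74.0.0/17


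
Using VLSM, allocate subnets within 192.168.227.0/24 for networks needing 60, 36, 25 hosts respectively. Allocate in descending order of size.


60 hosts -> /26 (62 usable): 192.168.227.0/26
36 hosts -> /26 (62 usable): 192.168.227.64/26
25 hosts -> /27 (30 usable): 192.168.227.128/27
Allocation: 192.168.227.0/26 (60 hosts, 62 usable); 192.168.227.64/26 (36 hosts, 62 usable); 192.168.227.128/27 (25 hosts, 30 usable)


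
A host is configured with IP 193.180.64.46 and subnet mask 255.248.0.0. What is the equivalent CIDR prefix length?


Binary: 11111111.11111000.00000000.00000000
Count leading 1s
Prefix: /13


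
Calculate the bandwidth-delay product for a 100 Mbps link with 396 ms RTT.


BDP = bandwidth * RTT
= 100 Mbps * 396 ms
= 100 * 1e6 * 396 / 1000 bits
= 39600000 bits
= 4950000 bytes
= 4833.9844 KB
BDP = 39600000 bits (4950000 bytes)


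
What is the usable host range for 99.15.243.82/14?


Network: 99.12.0.0
Broadcast: 99.15.255.255
First usable = network + 1
Last usable = broadcast - 1
Range: 99.12.0.1 to 99.15.255.254


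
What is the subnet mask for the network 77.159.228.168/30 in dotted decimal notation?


/30 means 30 network bits, 2 host bits
Binary: 11111111111111111111111111111100
Mask: 255.255.255.252


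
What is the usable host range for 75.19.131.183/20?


Network: 75.19.128.0
Broadcast: 75.19.143.255
First usable = network + 1
Last usable = broadcast - 1
Range: 75.19.128.1 to 75.19.143.254


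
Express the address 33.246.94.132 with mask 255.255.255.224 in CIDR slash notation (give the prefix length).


Binary: 11111111.11111111.11111111.11100000
Count leading 1s
Prefix: /27


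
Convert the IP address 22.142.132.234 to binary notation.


22 = 00010110
142 = 10001110
132 = 10000100
234 = 11101010
Binary: 00010110.10001110.10000100.11101010


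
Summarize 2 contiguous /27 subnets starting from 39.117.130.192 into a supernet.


Original prefix: /27
Number of subnets: 2 = 2^1
New prefix = 27 - 1 = 26
Supernet: 39.117.130.192/26


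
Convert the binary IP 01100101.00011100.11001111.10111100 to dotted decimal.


01100101 = 101
00011100 = 28
11001111 = 207
10111100 = 188
IP: 101.28.207.188


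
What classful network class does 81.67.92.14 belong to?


First octet: 81
Binary: 01010001
0xxxxxxx -> Class A (1-126)
Class A, default mask 255.0.0.0 (/8)


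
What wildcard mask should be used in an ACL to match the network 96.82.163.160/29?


Subnet mask: 255.255.255.248
Wildcard = 255.255.255.255 - subnet mask
255 - 255 = 0
255 - 255 = 0
255 - 255 = 0
255 - 248 = 7
Wildcard: 0.0.0.7


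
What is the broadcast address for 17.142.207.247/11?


Network: 17.128.0.0/11
Host bits = 21
Set all host bits to 1:
Broadcast: 17.159.255.255


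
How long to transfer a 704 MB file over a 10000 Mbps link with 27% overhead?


Effective throughput = 10000 * (1 - 27/100) = 7300 Mbps
File size in Mb = 704 * 8 = 5632 Mb
Time = 5632 / 7300
Time = 0.7715 seconds


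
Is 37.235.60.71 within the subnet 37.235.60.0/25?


Subnet network: 37.235.60.0
Test IP AND mask: 37.235.60.0
Yes, 37.235.60.71 is in 37.235.60.0/25


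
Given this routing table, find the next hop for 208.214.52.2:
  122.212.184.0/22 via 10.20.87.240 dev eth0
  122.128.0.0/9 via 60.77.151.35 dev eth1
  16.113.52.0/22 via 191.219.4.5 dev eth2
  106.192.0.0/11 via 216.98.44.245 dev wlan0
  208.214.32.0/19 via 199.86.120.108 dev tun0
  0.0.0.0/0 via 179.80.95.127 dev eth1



Longest prefix match for 208.214.52.2:
  /22 122.212.184.0: no
  /9 122.128.0.0: no
  /22 16.113.52.0: no
  /11 106.192.0.0: no
  /19 208.214.32.0: MATCH
  /0 0.0.0.0: MATCH
Selected: next-hop 199.86.120.108 via tun0 (matched /19)


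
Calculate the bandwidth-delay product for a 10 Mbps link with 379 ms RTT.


BDP = bandwidth * RTT
= 10 Mbps * 379 ms
= 10 * 1e6 * 379 / 1000 bits
= 3790000 bits
= 473750 bytes
= 462.6465 KB
BDP = 3790000 bits (473750 bytes)


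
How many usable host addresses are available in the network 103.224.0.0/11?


Host bits = 32 - 11 = 21
Total addresses = 2^21 = 2097152
Usable = total - 2 (network and broadcast)
Usable hosts: 2097150


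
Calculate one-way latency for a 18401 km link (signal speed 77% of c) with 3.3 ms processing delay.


Speed = 0.77 * 3e5 km/s = 231000 km/s
Propagation delay = 18401 / 231000 = 0.0797 s = 79.658 ms
Processing delay = 3.3 ms
Total one-way latency = 82.958 ms


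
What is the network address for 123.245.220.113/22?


IP:   01111011.11110101.11011100.01110001
Mask: 11111111.11111111.11111100.00000000
AND operation:
Net:  01111011.11110101.11011100.00000000
Network: 123.245.220.0/22


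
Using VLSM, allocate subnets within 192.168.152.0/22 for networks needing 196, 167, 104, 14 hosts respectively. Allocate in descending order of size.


196 hosts -> /24 (254 usable): 192.168.152.0/24
167 hosts -> /24 (254 usable): 192.168.153.0/24
104 hosts -> /25 (126 usable): 192.168.154.0/25
14 hosts -> /28 (14 usable): 192.168.154.128/28
Allocation: 192.168.152.0/24 (196 hosts, 254 usable); 192.168.153.0/24 (167 hosts, 254 usable); 192.168.154.0/25 (104 hosts, 126 usable); 192.168.154.128/28 (14 hosts, 14 usable)


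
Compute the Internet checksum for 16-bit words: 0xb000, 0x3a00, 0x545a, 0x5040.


Sum all words (with carry folding):
+ 0xb000 = 0xb000
+ 0x3a00 = 0xea00
+ 0x545a = 0x3e5b
+ 0x5040 = 0x8e9b
One's complement: ~0x8e9b
Checksum = 0x7164


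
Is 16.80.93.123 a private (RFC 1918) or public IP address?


RFC 1918 private ranges:
  10.0.0.0/8 (10.0.0.0 - 10.255.255.255)
  172.16.0.0/12 (172.16.0.0 - 172.31.255.255)
  192.168.0.0/16 (192.168.0.0 - 192.168.255.255)
Public (not in any RFC 1918 range)


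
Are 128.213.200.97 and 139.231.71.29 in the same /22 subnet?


Mask: 255.255.252.0
128.213.200.97 AND mask = 128.213.200.0
139.231.71.29 AND mask = 139.231.68.0
No, different subnets (128.213.200.0 vs 139.231.68.0)


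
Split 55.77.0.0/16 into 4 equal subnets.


New prefix = 16 + 2 = 18
Each subnet has 16384 addresses
  55.77.0.0/18
  55.77.64.0/18
  55.77.128.0/18
  55.77.192.0/18
Subnets: 55.77.0.0/18, 55.77.64.0/18, 55.77.128.0/18, 55.77.192.0/18


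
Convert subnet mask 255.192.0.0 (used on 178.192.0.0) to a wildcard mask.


Subnet mask: 255.192.0.0
Wildcard = 255.255.255.255 - subnet mask
255 - 255 = 0
255 - 192 = 63
255 - 0 = 255
255 - 0 = 255
Wildcard: 0.63.255.255
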